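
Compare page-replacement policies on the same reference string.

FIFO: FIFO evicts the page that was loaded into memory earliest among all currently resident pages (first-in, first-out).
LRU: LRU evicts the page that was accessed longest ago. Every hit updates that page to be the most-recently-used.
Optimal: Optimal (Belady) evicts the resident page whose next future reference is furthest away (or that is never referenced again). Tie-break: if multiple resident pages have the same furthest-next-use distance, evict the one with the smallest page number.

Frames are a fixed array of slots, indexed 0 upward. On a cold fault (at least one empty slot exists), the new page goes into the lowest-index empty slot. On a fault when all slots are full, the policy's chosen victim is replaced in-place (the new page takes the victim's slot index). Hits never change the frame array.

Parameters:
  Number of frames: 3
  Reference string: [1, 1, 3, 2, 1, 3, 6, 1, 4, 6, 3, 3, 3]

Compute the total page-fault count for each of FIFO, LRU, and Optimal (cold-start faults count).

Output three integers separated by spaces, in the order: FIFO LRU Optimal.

Answer: 7 6 5

Derivation:
--- FIFO ---
  step 0: ref 1 -> FAULT, frames=[1,-,-] (faults so far: 1)
  step 1: ref 1 -> HIT, frames=[1,-,-] (faults so far: 1)
  step 2: ref 3 -> FAULT, frames=[1,3,-] (faults so far: 2)
  step 3: ref 2 -> FAULT, frames=[1,3,2] (faults so far: 3)
  step 4: ref 1 -> HIT, frames=[1,3,2] (faults so far: 3)
  step 5: ref 3 -> HIT, frames=[1,3,2] (faults so far: 3)
  step 6: ref 6 -> FAULT, evict 1, frames=[6,3,2] (faults so far: 4)
  step 7: ref 1 -> FAULT, evict 3, frames=[6,1,2] (faults so far: 5)
  step 8: ref 4 -> FAULT, evict 2, frames=[6,1,4] (faults so far: 6)
  step 9: ref 6 -> HIT, frames=[6,1,4] (faults so far: 6)
  step 10: ref 3 -> FAULT, evict 6, frames=[3,1,4] (faults so far: 7)
  step 11: ref 3 -> HIT, frames=[3,1,4] (faults so far: 7)
  step 12: ref 3 -> HIT, frames=[3,1,4] (faults so far: 7)
  FIFO total faults: 7
--- LRU ---
  step 0: ref 1 -> FAULT, frames=[1,-,-] (faults so far: 1)
  step 1: ref 1 -> HIT, frames=[1,-,-] (faults so far: 1)
  step 2: ref 3 -> FAULT, frames=[1,3,-] (faults so far: 2)
  step 3: ref 2 -> FAULT, frames=[1,3,2] (faults so far: 3)
  step 4: ref 1 -> HIT, frames=[1,3,2] (faults so far: 3)
  step 5: ref 3 -> HIT, frames=[1,3,2] (faults so far: 3)
  step 6: ref 6 -> FAULT, evict 2, frames=[1,3,6] (faults so far: 4)
  step 7: ref 1 -> HIT, frames=[1,3,6] (faults so far: 4)
  step 8: ref 4 -> FAULT, evict 3, frames=[1,4,6] (faults so far: 5)
  step 9: ref 6 -> HIT, frames=[1,4,6] (faults so far: 5)
  step 10: ref 3 -> FAULT, evict 1, frames=[3,4,6] (faults so far: 6)
  step 11: ref 3 -> HIT, frames=[3,4,6] (faults so far: 6)
  step 12: ref 3 -> HIT, frames=[3,4,6] (faults so far: 6)
  LRU total faults: 6
--- Optimal ---
  step 0: ref 1 -> FAULT, frames=[1,-,-] (faults so far: 1)
  step 1: ref 1 -> HIT, frames=[1,-,-] (faults so far: 1)
  step 2: ref 3 -> FAULT, frames=[1,3,-] (faults so far: 2)
  step 3: ref 2 -> FAULT, frames=[1,3,2] (faults so far: 3)
  step 4: ref 1 -> HIT, frames=[1,3,2] (faults so far: 3)
  step 5: ref 3 -> HIT, frames=[1,3,2] (faults so far: 3)
  step 6: ref 6 -> FAULT, evict 2, frames=[1,3,6] (faults so far: 4)
  step 7: ref 1 -> HIT, frames=[1,3,6] (faults so far: 4)
  step 8: ref 4 -> FAULT, evict 1, frames=[4,3,6] (faults so far: 5)
  step 9: ref 6 -> HIT, frames=[4,3,6] (faults so far: 5)
  step 10: ref 3 -> HIT, frames=[4,3,6] (faults so far: 5)
  step 11: ref 3 -> HIT, frames=[4,3,6] (faults so far: 5)
  step 12: ref 3 -> HIT, frames=[4,3,6] (faults so far: 5)
  Optimal total faults: 5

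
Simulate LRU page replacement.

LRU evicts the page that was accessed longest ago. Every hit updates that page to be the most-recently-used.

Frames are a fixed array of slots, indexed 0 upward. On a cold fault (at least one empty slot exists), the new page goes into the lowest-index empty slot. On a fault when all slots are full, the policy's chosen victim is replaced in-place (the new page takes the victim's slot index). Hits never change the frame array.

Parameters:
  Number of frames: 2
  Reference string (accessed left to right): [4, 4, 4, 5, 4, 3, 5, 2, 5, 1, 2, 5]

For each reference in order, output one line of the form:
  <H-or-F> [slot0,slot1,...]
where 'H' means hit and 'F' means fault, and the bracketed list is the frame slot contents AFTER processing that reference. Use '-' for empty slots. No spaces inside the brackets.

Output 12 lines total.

F [4,-]
H [4,-]
H [4,-]
F [4,5]
H [4,5]
F [4,3]
F [5,3]
F [5,2]
H [5,2]
F [5,1]
F [2,1]
F [2,5]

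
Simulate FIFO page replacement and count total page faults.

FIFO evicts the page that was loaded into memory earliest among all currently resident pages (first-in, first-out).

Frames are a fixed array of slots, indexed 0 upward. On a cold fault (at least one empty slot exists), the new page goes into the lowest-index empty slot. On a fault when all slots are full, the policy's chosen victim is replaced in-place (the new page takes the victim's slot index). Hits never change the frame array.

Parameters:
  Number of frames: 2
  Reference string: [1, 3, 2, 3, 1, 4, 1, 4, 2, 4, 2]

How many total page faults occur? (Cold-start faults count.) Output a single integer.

Answer: 6

Derivation:
Step 0: ref 1 → FAULT, frames=[1,-]
Step 1: ref 3 → FAULT, frames=[1,3]
Step 2: ref 2 → FAULT (evict 1), frames=[2,3]
Step 3: ref 3 → HIT, frames=[2,3]
Step 4: ref 1 → FAULT (evict 3), frames=[2,1]
Step 5: ref 4 → FAULT (evict 2), frames=[4,1]
Step 6: ref 1 → HIT, frames=[4,1]
Step 7: ref 4 → HIT, frames=[4,1]
Step 8: ref 2 → FAULT (evict 1), frames=[4,2]
Step 9: ref 4 → HIT, frames=[4,2]
Step 10: ref 2 → HIT, frames=[4,2]
Total faults: 6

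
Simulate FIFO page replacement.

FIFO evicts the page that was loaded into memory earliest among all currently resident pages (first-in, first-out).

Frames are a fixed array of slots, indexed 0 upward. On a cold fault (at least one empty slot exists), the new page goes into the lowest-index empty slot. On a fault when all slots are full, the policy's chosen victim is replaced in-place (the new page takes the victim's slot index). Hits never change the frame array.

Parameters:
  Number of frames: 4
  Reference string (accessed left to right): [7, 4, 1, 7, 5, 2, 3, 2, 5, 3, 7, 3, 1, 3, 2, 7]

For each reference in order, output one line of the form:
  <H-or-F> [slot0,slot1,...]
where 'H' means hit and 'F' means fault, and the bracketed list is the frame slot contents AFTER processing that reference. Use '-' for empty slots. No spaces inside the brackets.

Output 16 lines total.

F [7,-,-,-]
F [7,4,-,-]
F [7,4,1,-]
H [7,4,1,-]
F [7,4,1,5]
F [2,4,1,5]
F [2,3,1,5]
H [2,3,1,5]
H [2,3,1,5]
H [2,3,1,5]
F [2,3,7,5]
H [2,3,7,5]
F [2,3,7,1]
H [2,3,7,1]
H [2,3,7,1]
H [2,3,7,1]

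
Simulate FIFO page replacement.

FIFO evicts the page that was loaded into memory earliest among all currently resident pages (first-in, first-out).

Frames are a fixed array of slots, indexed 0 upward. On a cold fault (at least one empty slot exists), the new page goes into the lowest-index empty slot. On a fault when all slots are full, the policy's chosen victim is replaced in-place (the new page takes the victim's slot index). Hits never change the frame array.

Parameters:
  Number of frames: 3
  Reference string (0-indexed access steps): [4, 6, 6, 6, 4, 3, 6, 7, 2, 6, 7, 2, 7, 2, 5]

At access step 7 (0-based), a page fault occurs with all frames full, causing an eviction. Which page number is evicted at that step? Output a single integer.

Answer: 4

Derivation:
Step 0: ref 4 -> FAULT, frames=[4,-,-]
Step 1: ref 6 -> FAULT, frames=[4,6,-]
Step 2: ref 6 -> HIT, frames=[4,6,-]
Step 3: ref 6 -> HIT, frames=[4,6,-]
Step 4: ref 4 -> HIT, frames=[4,6,-]
Step 5: ref 3 -> FAULT, frames=[4,6,3]
Step 6: ref 6 -> HIT, frames=[4,6,3]
Step 7: ref 7 -> FAULT, evict 4, frames=[7,6,3]
At step 7: evicted page 4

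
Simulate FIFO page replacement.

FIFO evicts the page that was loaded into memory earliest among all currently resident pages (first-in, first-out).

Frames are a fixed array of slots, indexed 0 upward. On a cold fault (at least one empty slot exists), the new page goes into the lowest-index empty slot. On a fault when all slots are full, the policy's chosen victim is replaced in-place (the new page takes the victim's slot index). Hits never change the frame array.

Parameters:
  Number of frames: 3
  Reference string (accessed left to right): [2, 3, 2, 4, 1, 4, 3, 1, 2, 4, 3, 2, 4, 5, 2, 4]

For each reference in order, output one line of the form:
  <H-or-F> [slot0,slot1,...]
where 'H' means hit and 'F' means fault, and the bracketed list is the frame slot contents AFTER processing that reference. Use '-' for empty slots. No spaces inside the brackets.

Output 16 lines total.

F [2,-,-]
F [2,3,-]
H [2,3,-]
F [2,3,4]
F [1,3,4]
H [1,3,4]
H [1,3,4]
H [1,3,4]
F [1,2,4]
H [1,2,4]
F [1,2,3]
H [1,2,3]
F [4,2,3]
F [4,5,3]
F [4,5,2]
H [4,5,2]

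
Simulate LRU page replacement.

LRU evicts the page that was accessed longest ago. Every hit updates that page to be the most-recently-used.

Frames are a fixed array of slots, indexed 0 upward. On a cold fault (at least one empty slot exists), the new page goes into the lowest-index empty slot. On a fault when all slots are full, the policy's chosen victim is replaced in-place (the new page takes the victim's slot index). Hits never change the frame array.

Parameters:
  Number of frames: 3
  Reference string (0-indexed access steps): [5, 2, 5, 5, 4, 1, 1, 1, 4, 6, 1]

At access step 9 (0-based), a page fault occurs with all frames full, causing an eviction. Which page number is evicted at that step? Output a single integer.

Step 0: ref 5 -> FAULT, frames=[5,-,-]
Step 1: ref 2 -> FAULT, frames=[5,2,-]
Step 2: ref 5 -> HIT, frames=[5,2,-]
Step 3: ref 5 -> HIT, frames=[5,2,-]
Step 4: ref 4 -> FAULT, frames=[5,2,4]
Step 5: ref 1 -> FAULT, evict 2, frames=[5,1,4]
Step 6: ref 1 -> HIT, frames=[5,1,4]
Step 7: ref 1 -> HIT, frames=[5,1,4]
Step 8: ref 4 -> HIT, frames=[5,1,4]
Step 9: ref 6 -> FAULT, evict 5, frames=[6,1,4]
At step 9: evicted page 5

Answer: 5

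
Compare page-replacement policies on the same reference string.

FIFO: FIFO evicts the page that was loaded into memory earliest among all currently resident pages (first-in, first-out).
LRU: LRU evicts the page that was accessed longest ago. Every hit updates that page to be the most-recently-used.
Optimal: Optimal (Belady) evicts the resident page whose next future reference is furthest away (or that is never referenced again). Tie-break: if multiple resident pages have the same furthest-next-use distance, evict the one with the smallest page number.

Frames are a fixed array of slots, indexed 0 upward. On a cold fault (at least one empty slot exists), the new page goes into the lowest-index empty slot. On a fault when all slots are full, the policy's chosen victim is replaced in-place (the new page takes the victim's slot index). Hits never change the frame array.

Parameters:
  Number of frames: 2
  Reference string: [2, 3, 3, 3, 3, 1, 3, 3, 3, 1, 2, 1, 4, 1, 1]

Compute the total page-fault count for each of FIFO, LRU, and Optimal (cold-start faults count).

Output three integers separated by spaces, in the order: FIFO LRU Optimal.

--- FIFO ---
  step 0: ref 2 -> FAULT, frames=[2,-] (faults so far: 1)
  step 1: ref 3 -> FAULT, frames=[2,3] (faults so far: 2)
  step 2: ref 3 -> HIT, frames=[2,3] (faults so far: 2)
  step 3: ref 3 -> HIT, frames=[2,3] (faults so far: 2)
  step 4: ref 3 -> HIT, frames=[2,3] (faults so far: 2)
  step 5: ref 1 -> FAULT, evict 2, frames=[1,3] (faults so far: 3)
  step 6: ref 3 -> HIT, frames=[1,3] (faults so far: 3)
  step 7: ref 3 -> HIT, frames=[1,3] (faults so far: 3)
  step 8: ref 3 -> HIT, frames=[1,3] (faults so far: 3)
  step 9: ref 1 -> HIT, frames=[1,3] (faults so far: 3)
  step 10: ref 2 -> FAULT, evict 3, frames=[1,2] (faults so far: 4)
  step 11: ref 1 -> HIT, frames=[1,2] (faults so far: 4)
  step 12: ref 4 -> FAULT, evict 1, frames=[4,2] (faults so far: 5)
  step 13: ref 1 -> FAULT, evict 2, frames=[4,1] (faults so far: 6)
  step 14: ref 1 -> HIT, frames=[4,1] (faults so far: 6)
  FIFO total faults: 6
--- LRU ---
  step 0: ref 2 -> FAULT, frames=[2,-] (faults so far: 1)
  step 1: ref 3 -> FAULT, frames=[2,3] (faults so far: 2)
  step 2: ref 3 -> HIT, frames=[2,3] (faults so far: 2)
  step 3: ref 3 -> HIT, frames=[2,3] (faults so far: 2)
  step 4: ref 3 -> HIT, frames=[2,3] (faults so far: 2)
  step 5: ref 1 -> FAULT, evict 2, frames=[1,3] (faults so far: 3)
  step 6: ref 3 -> HIT, frames=[1,3] (faults so far: 3)
  step 7: ref 3 -> HIT, frames=[1,3] (faults so far: 3)
  step 8: ref 3 -> HIT, frames=[1,3] (faults so far: 3)
  step 9: ref 1 -> HIT, frames=[1,3] (faults so far: 3)
  step 10: ref 2 -> FAULT, evict 3, frames=[1,2] (faults so far: 4)
  step 11: ref 1 -> HIT, frames=[1,2] (faults so far: 4)
  step 12: ref 4 -> FAULT, evict 2, frames=[1,4] (faults so far: 5)
  step 13: ref 1 -> HIT, frames=[1,4] (faults so far: 5)
  step 14: ref 1 -> HIT, frames=[1,4] (faults so far: 5)
  LRU total faults: 5
--- Optimal ---
  step 0: ref 2 -> FAULT, frames=[2,-] (faults so far: 1)
  step 1: ref 3 -> FAULT, frames=[2,3] (faults so far: 2)
  step 2: ref 3 -> HIT, frames=[2,3] (faults so far: 2)
  step 3: ref 3 -> HIT, frames=[2,3] (faults so far: 2)
  step 4: ref 3 -> HIT, frames=[2,3] (faults so far: 2)
  step 5: ref 1 -> FAULT, evict 2, frames=[1,3] (faults so far: 3)
  step 6: ref 3 -> HIT, frames=[1,3] (faults so far: 3)
  step 7: ref 3 -> HIT, frames=[1,3] (faults so far: 3)
  step 8: ref 3 -> HIT, frames=[1,3] (faults so far: 3)
  step 9: ref 1 -> HIT, frames=[1,3] (faults so far: 3)
  step 10: ref 2 -> FAULT, evict 3, frames=[1,2] (faults so far: 4)
  step 11: ref 1 -> HIT, frames=[1,2] (faults so far: 4)
  step 12: ref 4 -> FAULT, evict 2, frames=[1,4] (faults so far: 5)
  step 13: ref 1 -> HIT, frames=[1,4] (faults so far: 5)
  step 14: ref 1 -> HIT, frames=[1,4] (faults so far: 5)
  Optimal total faults: 5

Answer: 6 5 5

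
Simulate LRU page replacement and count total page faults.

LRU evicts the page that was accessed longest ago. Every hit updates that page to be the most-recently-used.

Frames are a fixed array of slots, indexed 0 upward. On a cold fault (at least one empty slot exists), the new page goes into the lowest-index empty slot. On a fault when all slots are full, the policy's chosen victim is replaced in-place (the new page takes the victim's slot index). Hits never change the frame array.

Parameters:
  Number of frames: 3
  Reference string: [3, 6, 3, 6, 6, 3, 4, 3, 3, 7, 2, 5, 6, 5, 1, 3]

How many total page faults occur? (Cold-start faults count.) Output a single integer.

Step 0: ref 3 → FAULT, frames=[3,-,-]
Step 1: ref 6 → FAULT, frames=[3,6,-]
Step 2: ref 3 → HIT, frames=[3,6,-]
Step 3: ref 6 → HIT, frames=[3,6,-]
Step 4: ref 6 → HIT, frames=[3,6,-]
Step 5: ref 3 → HIT, frames=[3,6,-]
Step 6: ref 4 → FAULT, frames=[3,6,4]
Step 7: ref 3 → HIT, frames=[3,6,4]
Step 8: ref 3 → HIT, frames=[3,6,4]
Step 9: ref 7 → FAULT (evict 6), frames=[3,7,4]
Step 10: ref 2 → FAULT (evict 4), frames=[3,7,2]
Step 11: ref 5 → FAULT (evict 3), frames=[5,7,2]
Step 12: ref 6 → FAULT (evict 7), frames=[5,6,2]
Step 13: ref 5 → HIT, frames=[5,6,2]
Step 14: ref 1 → FAULT (evict 2), frames=[5,6,1]
Step 15: ref 3 → FAULT (evict 6), frames=[5,3,1]
Total faults: 9

Answer: 9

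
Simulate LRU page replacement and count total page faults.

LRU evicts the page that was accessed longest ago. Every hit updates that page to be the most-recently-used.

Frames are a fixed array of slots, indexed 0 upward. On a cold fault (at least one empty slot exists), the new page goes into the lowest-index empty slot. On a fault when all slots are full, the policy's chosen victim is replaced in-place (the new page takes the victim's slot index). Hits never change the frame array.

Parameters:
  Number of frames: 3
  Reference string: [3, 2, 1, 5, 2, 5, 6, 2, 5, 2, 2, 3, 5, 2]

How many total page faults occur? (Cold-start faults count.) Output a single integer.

Step 0: ref 3 → FAULT, frames=[3,-,-]
Step 1: ref 2 → FAULT, frames=[3,2,-]
Step 2: ref 1 → FAULT, frames=[3,2,1]
Step 3: ref 5 → FAULT (evict 3), frames=[5,2,1]
Step 4: ref 2 → HIT, frames=[5,2,1]
Step 5: ref 5 → HIT, frames=[5,2,1]
Step 6: ref 6 → FAULT (evict 1), frames=[5,2,6]
Step 7: ref 2 → HIT, frames=[5,2,6]
Step 8: ref 5 → HIT, frames=[5,2,6]
Step 9: ref 2 → HIT, frames=[5,2,6]
Step 10: ref 2 → HIT, frames=[5,2,6]
Step 11: ref 3 → FAULT (evict 6), frames=[5,2,3]
Step 12: ref 5 → HIT, frames=[5,2,3]
Step 13: ref 2 → HIT, frames=[5,2,3]
Total faults: 6

Answer: 6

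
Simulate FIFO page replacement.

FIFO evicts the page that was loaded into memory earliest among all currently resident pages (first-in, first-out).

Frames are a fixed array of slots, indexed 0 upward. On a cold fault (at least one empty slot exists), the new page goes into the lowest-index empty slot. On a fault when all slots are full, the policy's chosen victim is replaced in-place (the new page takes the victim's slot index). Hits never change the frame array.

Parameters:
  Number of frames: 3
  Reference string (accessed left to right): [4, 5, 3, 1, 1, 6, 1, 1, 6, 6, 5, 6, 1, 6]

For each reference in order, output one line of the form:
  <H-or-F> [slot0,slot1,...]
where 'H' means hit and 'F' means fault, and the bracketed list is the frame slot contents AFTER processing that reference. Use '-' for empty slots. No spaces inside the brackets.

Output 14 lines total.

F [4,-,-]
F [4,5,-]
F [4,5,3]
F [1,5,3]
H [1,5,3]
F [1,6,3]
H [1,6,3]
H [1,6,3]
H [1,6,3]
H [1,6,3]
F [1,6,5]
H [1,6,5]
H [1,6,5]
H [1,6,5]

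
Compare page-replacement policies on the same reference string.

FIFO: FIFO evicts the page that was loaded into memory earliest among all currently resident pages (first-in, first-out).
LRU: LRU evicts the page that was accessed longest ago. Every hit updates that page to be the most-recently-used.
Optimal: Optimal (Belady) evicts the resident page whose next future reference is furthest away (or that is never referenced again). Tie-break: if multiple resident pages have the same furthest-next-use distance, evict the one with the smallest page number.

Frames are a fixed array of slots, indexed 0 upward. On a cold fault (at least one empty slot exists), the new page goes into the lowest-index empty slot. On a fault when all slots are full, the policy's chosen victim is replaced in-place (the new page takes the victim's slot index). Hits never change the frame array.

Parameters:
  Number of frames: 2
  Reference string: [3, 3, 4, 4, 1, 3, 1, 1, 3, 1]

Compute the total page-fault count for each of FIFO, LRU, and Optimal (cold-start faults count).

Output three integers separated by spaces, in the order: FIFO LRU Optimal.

Answer: 4 4 3

Derivation:
--- FIFO ---
  step 0: ref 3 -> FAULT, frames=[3,-] (faults so far: 1)
  step 1: ref 3 -> HIT, frames=[3,-] (faults so far: 1)
  step 2: ref 4 -> FAULT, frames=[3,4] (faults so far: 2)
  step 3: ref 4 -> HIT, frames=[3,4] (faults so far: 2)
  step 4: ref 1 -> FAULT, evict 3, frames=[1,4] (faults so far: 3)
  step 5: ref 3 -> FAULT, evict 4, frames=[1,3] (faults so far: 4)
  step 6: ref 1 -> HIT, frames=[1,3] (faults so far: 4)
  step 7: ref 1 -> HIT, frames=[1,3] (faults so far: 4)
  step 8: ref 3 -> HIT, frames=[1,3] (faults so far: 4)
  step 9: ref 1 -> HIT, frames=[1,3] (faults so far: 4)
  FIFO total faults: 4
--- LRU ---
  step 0: ref 3 -> FAULT, frames=[3,-] (faults so far: 1)
  step 1: ref 3 -> HIT, frames=[3,-] (faults so far: 1)
  step 2: ref 4 -> FAULT, frames=[3,4] (faults so far: 2)
  step 3: ref 4 -> HIT, frames=[3,4] (faults so far: 2)
  step 4: ref 1 -> FAULT, evict 3, frames=[1,4] (faults so far: 3)
  step 5: ref 3 -> FAULT, evict 4, frames=[1,3] (faults so far: 4)
  step 6: ref 1 -> HIT, frames=[1,3] (faults so far: 4)
  step 7: ref 1 -> HIT, frames=[1,3] (faults so far: 4)
  step 8: ref 3 -> HIT, frames=[1,3] (faults so far: 4)
  step 9: ref 1 -> HIT, frames=[1,3] (faults so far: 4)
  LRU total faults: 4
--- Optimal ---
  step 0: ref 3 -> FAULT, frames=[3,-] (faults so far: 1)
  step 1: ref 3 -> HIT, frames=[3,-] (faults so far: 1)
  step 2: ref 4 -> FAULT, frames=[3,4] (faults so far: 2)
  step 3: ref 4 -> HIT, frames=[3,4] (faults so far: 2)
  step 4: ref 1 -> FAULT, evict 4, frames=[3,1] (faults so far: 3)
  step 5: ref 3 -> HIT, frames=[3,1] (faults so far: 3)
  step 6: ref 1 -> HIT, frames=[3,1] (faults so far: 3)
  step 7: ref 1 -> HIT, frames=[3,1] (faults so far: 3)
  step 8: ref 3 -> HIT, frames=[3,1] (faults so far: 3)
  step 9: ref 1 -> HIT, frames=[3,1] (faults so far: 3)
  Optimal total faults: 3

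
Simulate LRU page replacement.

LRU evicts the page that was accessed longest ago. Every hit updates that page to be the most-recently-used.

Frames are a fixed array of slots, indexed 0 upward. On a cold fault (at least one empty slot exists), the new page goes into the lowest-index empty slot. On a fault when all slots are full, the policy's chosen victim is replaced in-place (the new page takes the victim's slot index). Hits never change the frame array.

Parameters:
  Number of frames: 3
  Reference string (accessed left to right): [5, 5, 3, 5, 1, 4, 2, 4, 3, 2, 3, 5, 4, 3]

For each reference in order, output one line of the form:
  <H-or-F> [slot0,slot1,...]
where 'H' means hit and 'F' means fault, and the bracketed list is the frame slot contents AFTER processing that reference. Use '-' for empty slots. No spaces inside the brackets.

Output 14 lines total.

F [5,-,-]
H [5,-,-]
F [5,3,-]
H [5,3,-]
F [5,3,1]
F [5,4,1]
F [2,4,1]
H [2,4,1]
F [2,4,3]
H [2,4,3]
H [2,4,3]
F [2,5,3]
F [4,5,3]
H [4,5,3]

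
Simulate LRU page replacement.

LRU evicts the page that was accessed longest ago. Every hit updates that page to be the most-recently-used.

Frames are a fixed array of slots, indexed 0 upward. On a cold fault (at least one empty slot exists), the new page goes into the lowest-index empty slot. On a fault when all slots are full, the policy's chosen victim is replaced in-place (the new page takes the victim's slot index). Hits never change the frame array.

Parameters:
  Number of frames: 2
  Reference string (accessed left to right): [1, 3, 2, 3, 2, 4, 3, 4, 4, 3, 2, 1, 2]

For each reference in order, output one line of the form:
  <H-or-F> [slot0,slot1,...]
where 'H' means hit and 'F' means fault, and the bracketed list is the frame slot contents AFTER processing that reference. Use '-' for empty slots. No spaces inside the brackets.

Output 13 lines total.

F [1,-]
F [1,3]
F [2,3]
H [2,3]
H [2,3]
F [2,4]
F [3,4]
H [3,4]
H [3,4]
H [3,4]
F [3,2]
F [1,2]
H [1,2]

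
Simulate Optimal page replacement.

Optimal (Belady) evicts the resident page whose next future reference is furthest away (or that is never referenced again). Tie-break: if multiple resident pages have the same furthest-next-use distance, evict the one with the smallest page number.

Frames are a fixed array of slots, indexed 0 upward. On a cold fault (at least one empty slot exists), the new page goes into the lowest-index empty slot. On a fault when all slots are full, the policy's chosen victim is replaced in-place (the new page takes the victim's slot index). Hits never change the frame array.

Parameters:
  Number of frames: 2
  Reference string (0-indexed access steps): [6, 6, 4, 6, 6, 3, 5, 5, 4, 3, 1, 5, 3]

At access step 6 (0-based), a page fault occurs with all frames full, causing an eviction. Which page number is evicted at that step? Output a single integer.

Step 0: ref 6 -> FAULT, frames=[6,-]
Step 1: ref 6 -> HIT, frames=[6,-]
Step 2: ref 4 -> FAULT, frames=[6,4]
Step 3: ref 6 -> HIT, frames=[6,4]
Step 4: ref 6 -> HIT, frames=[6,4]
Step 5: ref 3 -> FAULT, evict 6, frames=[3,4]
Step 6: ref 5 -> FAULT, evict 3, frames=[5,4]
At step 6: evicted page 3

Answer: 3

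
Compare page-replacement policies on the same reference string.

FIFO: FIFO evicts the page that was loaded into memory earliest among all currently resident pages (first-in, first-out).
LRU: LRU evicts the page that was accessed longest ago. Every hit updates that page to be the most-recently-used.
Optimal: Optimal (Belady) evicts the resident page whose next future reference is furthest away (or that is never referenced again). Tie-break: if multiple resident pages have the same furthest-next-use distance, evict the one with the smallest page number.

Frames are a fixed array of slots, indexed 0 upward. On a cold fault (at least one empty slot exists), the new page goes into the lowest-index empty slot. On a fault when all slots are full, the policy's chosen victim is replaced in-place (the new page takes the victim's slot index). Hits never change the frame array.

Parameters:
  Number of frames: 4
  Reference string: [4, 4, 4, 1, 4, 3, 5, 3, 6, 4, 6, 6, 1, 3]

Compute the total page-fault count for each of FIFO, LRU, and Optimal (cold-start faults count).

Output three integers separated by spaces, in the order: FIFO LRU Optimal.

--- FIFO ---
  step 0: ref 4 -> FAULT, frames=[4,-,-,-] (faults so far: 1)
  step 1: ref 4 -> HIT, frames=[4,-,-,-] (faults so far: 1)
  step 2: ref 4 -> HIT, frames=[4,-,-,-] (faults so far: 1)
  step 3: ref 1 -> FAULT, frames=[4,1,-,-] (faults so far: 2)
  step 4: ref 4 -> HIT, frames=[4,1,-,-] (faults so far: 2)
  step 5: ref 3 -> FAULT, frames=[4,1,3,-] (faults so far: 3)
  step 6: ref 5 -> FAULT, frames=[4,1,3,5] (faults so far: 4)
  step 7: ref 3 -> HIT, frames=[4,1,3,5] (faults so far: 4)
  step 8: ref 6 -> FAULT, evict 4, frames=[6,1,3,5] (faults so far: 5)
  step 9: ref 4 -> FAULT, evict 1, frames=[6,4,3,5] (faults so far: 6)
  step 10: ref 6 -> HIT, frames=[6,4,3,5] (faults so far: 6)
  step 11: ref 6 -> HIT, frames=[6,4,3,5] (faults so far: 6)
  step 12: ref 1 -> FAULT, evict 3, frames=[6,4,1,5] (faults so far: 7)
  step 13: ref 3 -> FAULT, evict 5, frames=[6,4,1,3] (faults so far: 8)
  FIFO total faults: 8
--- LRU ---
  step 0: ref 4 -> FAULT, frames=[4,-,-,-] (faults so far: 1)
  step 1: ref 4 -> HIT, frames=[4,-,-,-] (faults so far: 1)
  step 2: ref 4 -> HIT, frames=[4,-,-,-] (faults so far: 1)
  step 3: ref 1 -> FAULT, frames=[4,1,-,-] (faults so far: 2)
  step 4: ref 4 -> HIT, frames=[4,1,-,-] (faults so far: 2)
  step 5: ref 3 -> FAULT, frames=[4,1,3,-] (faults so far: 3)
  step 6: ref 5 -> FAULT, frames=[4,1,3,5] (faults so far: 4)
  step 7: ref 3 -> HIT, frames=[4,1,3,5] (faults so far: 4)
  step 8: ref 6 -> FAULT, evict 1, frames=[4,6,3,5] (faults so far: 5)
  step 9: ref 4 -> HIT, frames=[4,6,3,5] (faults so far: 5)
  step 10: ref 6 -> HIT, frames=[4,6,3,5] (faults so far: 5)
  step 11: ref 6 -> HIT, frames=[4,6,3,5] (faults so far: 5)
  step 12: ref 1 -> FAULT, evict 5, frames=[4,6,3,1] (faults so far: 6)
  step 13: ref 3 -> HIT, frames=[4,6,3,1] (faults so far: 6)
  LRU total faults: 6
--- Optimal ---
  step 0: ref 4 -> FAULT, frames=[4,-,-,-] (faults so far: 1)
  step 1: ref 4 -> HIT, frames=[4,-,-,-] (faults so far: 1)
  step 2: ref 4 -> HIT, frames=[4,-,-,-] (faults so far: 1)
  step 3: ref 1 -> FAULT, frames=[4,1,-,-] (faults so far: 2)
  step 4: ref 4 -> HIT, frames=[4,1,-,-] (faults so far: 2)
  step 5: ref 3 -> FAULT, frames=[4,1,3,-] (faults so far: 3)
  step 6: ref 5 -> FAULT, frames=[4,1,3,5] (faults so far: 4)
  step 7: ref 3 -> HIT, frames=[4,1,3,5] (faults so far: 4)
  step 8: ref 6 -> FAULT, evict 5, frames=[4,1,3,6] (faults so far: 5)
  step 9: ref 4 -> HIT, frames=[4,1,3,6] (faults so far: 5)
  step 10: ref 6 -> HIT, frames=[4,1,3,6] (faults so far: 5)
  step 11: ref 6 -> HIT, frames=[4,1,3,6] (faults so far: 5)
  step 12: ref 1 -> HIT, frames=[4,1,3,6] (faults so far: 5)
  step 13: ref 3 -> HIT, frames=[4,1,3,6] (faults so far: 5)
  Optimal total faults: 5

Answer: 8 6 5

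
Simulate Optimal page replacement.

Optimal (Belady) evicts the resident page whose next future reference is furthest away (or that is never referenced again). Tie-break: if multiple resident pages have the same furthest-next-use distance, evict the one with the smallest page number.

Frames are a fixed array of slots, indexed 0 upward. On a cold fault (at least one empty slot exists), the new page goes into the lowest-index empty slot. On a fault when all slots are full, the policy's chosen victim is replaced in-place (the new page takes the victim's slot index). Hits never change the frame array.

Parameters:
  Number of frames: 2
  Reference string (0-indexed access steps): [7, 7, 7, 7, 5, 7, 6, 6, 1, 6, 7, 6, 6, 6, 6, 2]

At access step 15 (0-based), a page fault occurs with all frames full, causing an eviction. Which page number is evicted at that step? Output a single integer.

Answer: 6

Derivation:
Step 0: ref 7 -> FAULT, frames=[7,-]
Step 1: ref 7 -> HIT, frames=[7,-]
Step 2: ref 7 -> HIT, frames=[7,-]
Step 3: ref 7 -> HIT, frames=[7,-]
Step 4: ref 5 -> FAULT, frames=[7,5]
Step 5: ref 7 -> HIT, frames=[7,5]
Step 6: ref 6 -> FAULT, evict 5, frames=[7,6]
Step 7: ref 6 -> HIT, frames=[7,6]
Step 8: ref 1 -> FAULT, evict 7, frames=[1,6]
Step 9: ref 6 -> HIT, frames=[1,6]
Step 10: ref 7 -> FAULT, evict 1, frames=[7,6]
Step 11: ref 6 -> HIT, frames=[7,6]
Step 12: ref 6 -> HIT, frames=[7,6]
Step 13: ref 6 -> HIT, frames=[7,6]
Step 14: ref 6 -> HIT, frames=[7,6]
Step 15: ref 2 -> FAULT, evict 6, frames=[7,2]
At step 15: evicted page 6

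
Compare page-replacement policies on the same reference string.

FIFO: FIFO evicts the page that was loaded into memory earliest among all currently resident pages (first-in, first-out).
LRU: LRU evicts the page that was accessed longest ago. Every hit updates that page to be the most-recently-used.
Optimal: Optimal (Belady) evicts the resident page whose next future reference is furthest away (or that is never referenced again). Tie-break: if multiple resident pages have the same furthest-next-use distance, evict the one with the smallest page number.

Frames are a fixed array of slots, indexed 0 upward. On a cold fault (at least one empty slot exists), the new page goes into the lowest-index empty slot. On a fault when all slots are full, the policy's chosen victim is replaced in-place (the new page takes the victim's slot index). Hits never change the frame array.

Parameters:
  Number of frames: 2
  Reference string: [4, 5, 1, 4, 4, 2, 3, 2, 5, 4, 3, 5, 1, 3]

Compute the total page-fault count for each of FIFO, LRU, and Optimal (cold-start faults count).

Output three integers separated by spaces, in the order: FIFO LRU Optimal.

--- FIFO ---
  step 0: ref 4 -> FAULT, frames=[4,-] (faults so far: 1)
  step 1: ref 5 -> FAULT, frames=[4,5] (faults so far: 2)
  step 2: ref 1 -> FAULT, evict 4, frames=[1,5] (faults so far: 3)
  step 3: ref 4 -> FAULT, evict 5, frames=[1,4] (faults so far: 4)
  step 4: ref 4 -> HIT, frames=[1,4] (faults so far: 4)
  step 5: ref 2 -> FAULT, evict 1, frames=[2,4] (faults so far: 5)
  step 6: ref 3 -> FAULT, evict 4, frames=[2,3] (faults so far: 6)
  step 7: ref 2 -> HIT, frames=[2,3] (faults so far: 6)
  step 8: ref 5 -> FAULT, evict 2, frames=[5,3] (faults so far: 7)
  step 9: ref 4 -> FAULT, evict 3, frames=[5,4] (faults so far: 8)
  step 10: ref 3 -> FAULT, evict 5, frames=[3,4] (faults so far: 9)
  step 11: ref 5 -> FAULT, evict 4, frames=[3,5] (faults so far: 10)
  step 12: ref 1 -> FAULT, evict 3, frames=[1,5] (faults so far: 11)
  step 13: ref 3 -> FAULT, evict 5, frames=[1,3] (faults so far: 12)
  FIFO total faults: 12
--- LRU ---
  step 0: ref 4 -> FAULT, frames=[4,-] (faults so far: 1)
  step 1: ref 5 -> FAULT, frames=[4,5] (faults so far: 2)
  step 2: ref 1 -> FAULT, evict 4, frames=[1,5] (faults so far: 3)
  step 3: ref 4 -> FAULT, evict 5, frames=[1,4] (faults so far: 4)
  step 4: ref 4 -> HIT, frames=[1,4] (faults so far: 4)
  step 5: ref 2 -> FAULT, evict 1, frames=[2,4] (faults so far: 5)
  step 6: ref 3 -> FAULT, evict 4, frames=[2,3] (faults so far: 6)
  step 7: ref 2 -> HIT, frames=[2,3] (faults so far: 6)
  step 8: ref 5 -> FAULT, evict 3, frames=[2,5] (faults so far: 7)
  step 9: ref 4 -> FAULT, evict 2, frames=[4,5] (faults so far: 8)
  step 10: ref 3 -> FAULT, evict 5, frames=[4,3] (faults so far: 9)
  step 11: ref 5 -> FAULT, evict 4, frames=[5,3] (faults so far: 10)
  step 12: ref 1 -> FAULT, evict 3, frames=[5,1] (faults so far: 11)
  step 13: ref 3 -> FAULT, evict 5, frames=[3,1] (faults so far: 12)
  LRU total faults: 12
--- Optimal ---
  step 0: ref 4 -> FAULT, frames=[4,-] (faults so far: 1)
  step 1: ref 5 -> FAULT, frames=[4,5] (faults so far: 2)
  step 2: ref 1 -> FAULT, evict 5, frames=[4,1] (faults so far: 3)
  step 3: ref 4 -> HIT, frames=[4,1] (faults so far: 3)
  step 4: ref 4 -> HIT, frames=[4,1] (faults so far: 3)
  step 5: ref 2 -> FAULT, evict 1, frames=[4,2] (faults so far: 4)
  step 6: ref 3 -> FAULT, evict 4, frames=[3,2] (faults so far: 5)
  step 7: ref 2 -> HIT, frames=[3,2] (faults so far: 5)
  step 8: ref 5 -> FAULT, evict 2, frames=[3,5] (faults so far: 6)
  step 9: ref 4 -> FAULT, evict 5, frames=[3,4] (faults so far: 7)
  step 10: ref 3 -> HIT, frames=[3,4] (faults so far: 7)
  step 11: ref 5 -> FAULT, evict 4, frames=[3,5] (faults so far: 8)
  step 12: ref 1 -> FAULT, evict 5, frames=[3,1] (faults so far: 9)
  step 13: ref 3 -> HIT, frames=[3,1] (faults so far: 9)
  Optimal total faults: 9

Answer: 12 12 9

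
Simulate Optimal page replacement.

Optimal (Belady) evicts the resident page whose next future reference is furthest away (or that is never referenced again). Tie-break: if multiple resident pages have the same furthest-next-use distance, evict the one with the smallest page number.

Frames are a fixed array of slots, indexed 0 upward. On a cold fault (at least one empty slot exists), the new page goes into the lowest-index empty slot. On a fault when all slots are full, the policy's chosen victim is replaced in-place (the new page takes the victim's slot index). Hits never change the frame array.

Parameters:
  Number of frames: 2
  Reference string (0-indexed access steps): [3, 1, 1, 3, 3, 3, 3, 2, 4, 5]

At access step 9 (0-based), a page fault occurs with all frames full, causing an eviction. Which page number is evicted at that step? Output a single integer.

Step 0: ref 3 -> FAULT, frames=[3,-]
Step 1: ref 1 -> FAULT, frames=[3,1]
Step 2: ref 1 -> HIT, frames=[3,1]
Step 3: ref 3 -> HIT, frames=[3,1]
Step 4: ref 3 -> HIT, frames=[3,1]
Step 5: ref 3 -> HIT, frames=[3,1]
Step 6: ref 3 -> HIT, frames=[3,1]
Step 7: ref 2 -> FAULT, evict 1, frames=[3,2]
Step 8: ref 4 -> FAULT, evict 2, frames=[3,4]
Step 9: ref 5 -> FAULT, evict 3, frames=[5,4]
At step 9: evicted page 3

Answer: 3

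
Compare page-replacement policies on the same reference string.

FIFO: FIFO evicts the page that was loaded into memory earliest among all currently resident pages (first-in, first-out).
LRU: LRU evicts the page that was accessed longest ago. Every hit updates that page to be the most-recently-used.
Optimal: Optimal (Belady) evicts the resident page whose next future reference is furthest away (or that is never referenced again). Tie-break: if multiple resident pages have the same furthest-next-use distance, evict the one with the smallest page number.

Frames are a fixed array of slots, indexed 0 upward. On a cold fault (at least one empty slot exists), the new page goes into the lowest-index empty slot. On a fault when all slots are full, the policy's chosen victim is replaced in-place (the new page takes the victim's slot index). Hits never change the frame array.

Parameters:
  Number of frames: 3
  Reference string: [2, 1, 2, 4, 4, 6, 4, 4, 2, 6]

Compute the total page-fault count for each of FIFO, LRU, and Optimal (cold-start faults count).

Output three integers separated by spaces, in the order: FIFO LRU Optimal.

Answer: 5 4 4

Derivation:
--- FIFO ---
  step 0: ref 2 -> FAULT, frames=[2,-,-] (faults so far: 1)
  step 1: ref 1 -> FAULT, frames=[2,1,-] (faults so far: 2)
  step 2: ref 2 -> HIT, frames=[2,1,-] (faults so far: 2)
  step 3: ref 4 -> FAULT, frames=[2,1,4] (faults so far: 3)
  step 4: ref 4 -> HIT, frames=[2,1,4] (faults so far: 3)
  step 5: ref 6 -> FAULT, evict 2, frames=[6,1,4] (faults so far: 4)
  step 6: ref 4 -> HIT, frames=[6,1,4] (faults so far: 4)
  step 7: ref 4 -> HIT, frames=[6,1,4] (faults so far: 4)
  step 8: ref 2 -> FAULT, evict 1, frames=[6,2,4] (faults so far: 5)
  step 9: ref 6 -> HIT, frames=[6,2,4] (faults so far: 5)
  FIFO total faults: 5
--- LRU ---
  step 0: ref 2 -> FAULT, frames=[2,-,-] (faults so far: 1)
  step 1: ref 1 -> FAULT, frames=[2,1,-] (faults so far: 2)
  step 2: ref 2 -> HIT, frames=[2,1,-] (faults so far: 2)
  step 3: ref 4 -> FAULT, frames=[2,1,4] (faults so far: 3)
  step 4: ref 4 -> HIT, frames=[2,1,4] (faults so far: 3)
  step 5: ref 6 -> FAULT, evict 1, frames=[2,6,4] (faults so far: 4)
  step 6: ref 4 -> HIT, frames=[2,6,4] (faults so far: 4)
  step 7: ref 4 -> HIT, frames=[2,6,4] (faults so far: 4)
  step 8: ref 2 -> HIT, frames=[2,6,4] (faults so far: 4)
  step 9: ref 6 -> HIT, frames=[2,6,4] (faults so far: 4)
  LRU total faults: 4
--- Optimal ---
  step 0: ref 2 -> FAULT, frames=[2,-,-] (faults so far: 1)
  step 1: ref 1 -> FAULT, frames=[2,1,-] (faults so far: 2)
  step 2: ref 2 -> HIT, frames=[2,1,-] (faults so far: 2)
  step 3: ref 4 -> FAULT, frames=[2,1,4] (faults so far: 3)
  step 4: ref 4 -> HIT, frames=[2,1,4] (faults so far: 3)
  step 5: ref 6 -> FAULT, evict 1, frames=[2,6,4] (faults so far: 4)
  step 6: ref 4 -> HIT, frames=[2,6,4] (faults so far: 4)
  step 7: ref 4 -> HIT, frames=[2,6,4] (faults so far: 4)
  step 8: ref 2 -> HIT, frames=[2,6,4] (faults so far: 4)
  step 9: ref 6 -> HIT, frames=[2,6,4] (faults so far: 4)
  Optimal total faults: 4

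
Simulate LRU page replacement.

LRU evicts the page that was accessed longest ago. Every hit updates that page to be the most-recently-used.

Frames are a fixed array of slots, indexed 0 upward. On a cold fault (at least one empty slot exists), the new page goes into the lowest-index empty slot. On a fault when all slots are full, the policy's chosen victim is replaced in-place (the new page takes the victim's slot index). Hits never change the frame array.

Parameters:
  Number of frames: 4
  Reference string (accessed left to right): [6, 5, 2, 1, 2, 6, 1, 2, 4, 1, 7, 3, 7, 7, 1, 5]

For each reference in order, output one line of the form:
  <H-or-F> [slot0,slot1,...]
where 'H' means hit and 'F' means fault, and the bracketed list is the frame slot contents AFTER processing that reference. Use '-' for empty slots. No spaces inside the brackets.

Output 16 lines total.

F [6,-,-,-]
F [6,5,-,-]
F [6,5,2,-]
F [6,5,2,1]
H [6,5,2,1]
H [6,5,2,1]
H [6,5,2,1]
H [6,5,2,1]
F [6,4,2,1]
H [6,4,2,1]
F [7,4,2,1]
F [7,4,3,1]
H [7,4,3,1]
H [7,4,3,1]
H [7,4,3,1]
F [7,5,3,1]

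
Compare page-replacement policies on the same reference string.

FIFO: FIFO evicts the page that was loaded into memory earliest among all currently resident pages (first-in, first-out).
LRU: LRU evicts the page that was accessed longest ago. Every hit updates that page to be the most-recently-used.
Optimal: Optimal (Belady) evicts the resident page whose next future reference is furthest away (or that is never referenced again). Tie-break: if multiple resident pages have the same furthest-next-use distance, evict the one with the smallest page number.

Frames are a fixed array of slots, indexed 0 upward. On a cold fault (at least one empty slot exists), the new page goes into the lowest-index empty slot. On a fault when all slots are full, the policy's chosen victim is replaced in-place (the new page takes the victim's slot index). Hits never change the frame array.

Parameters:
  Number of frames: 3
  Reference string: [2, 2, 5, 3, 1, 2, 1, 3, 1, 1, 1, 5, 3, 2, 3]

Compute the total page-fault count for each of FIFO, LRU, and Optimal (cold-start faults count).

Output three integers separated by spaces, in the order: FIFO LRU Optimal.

Answer: 7 7 5

Derivation:
--- FIFO ---
  step 0: ref 2 -> FAULT, frames=[2,-,-] (faults so far: 1)
  step 1: ref 2 -> HIT, frames=[2,-,-] (faults so far: 1)
  step 2: ref 5 -> FAULT, frames=[2,5,-] (faults so far: 2)
  step 3: ref 3 -> FAULT, frames=[2,5,3] (faults so far: 3)
  step 4: ref 1 -> FAULT, evict 2, frames=[1,5,3] (faults so far: 4)
  step 5: ref 2 -> FAULT, evict 5, frames=[1,2,3] (faults so far: 5)
  step 6: ref 1 -> HIT, frames=[1,2,3] (faults so far: 5)
  step 7: ref 3 -> HIT, frames=[1,2,3] (faults so far: 5)
  step 8: ref 1 -> HIT, frames=[1,2,3] (faults so far: 5)
  step 9: ref 1 -> HIT, frames=[1,2,3] (faults so far: 5)
  step 10: ref 1 -> HIT, frames=[1,2,3] (faults so far: 5)
  step 11: ref 5 -> FAULT, evict 3, frames=[1,2,5] (faults so far: 6)
  step 12: ref 3 -> FAULT, evict 1, frames=[3,2,5] (faults so far: 7)
  step 13: ref 2 -> HIT, frames=[3,2,5] (faults so far: 7)
  step 14: ref 3 -> HIT, frames=[3,2,5] (faults so far: 7)
  FIFO total faults: 7
--- LRU ---
  step 0: ref 2 -> FAULT, frames=[2,-,-] (faults so far: 1)
  step 1: ref 2 -> HIT, frames=[2,-,-] (faults so far: 1)
  step 2: ref 5 -> FAULT, frames=[2,5,-] (faults so far: 2)
  step 3: ref 3 -> FAULT, frames=[2,5,3] (faults so far: 3)
  step 4: ref 1 -> FAULT, evict 2, frames=[1,5,3] (faults so far: 4)
  step 5: ref 2 -> FAULT, evict 5, frames=[1,2,3] (faults so far: 5)
  step 6: ref 1 -> HIT, frames=[1,2,3] (faults so far: 5)
  step 7: ref 3 -> HIT, frames=[1,2,3] (faults so far: 5)
  step 8: ref 1 -> HIT, frames=[1,2,3] (faults so far: 5)
  step 9: ref 1 -> HIT, frames=[1,2,3] (faults so far: 5)
  step 10: ref 1 -> HIT, frames=[1,2,3] (faults so far: 5)
  step 11: ref 5 -> FAULT, evict 2, frames=[1,5,3] (faults so far: 6)
  step 12: ref 3 -> HIT, frames=[1,5,3] (faults so far: 6)
  step 13: ref 2 -> FAULT, evict 1, frames=[2,5,3] (faults so far: 7)
  step 14: ref 3 -> HIT, frames=[2,5,3] (faults so far: 7)
  LRU total faults: 7
--- Optimal ---
  step 0: ref 2 -> FAULT, frames=[2,-,-] (faults so far: 1)
  step 1: ref 2 -> HIT, frames=[2,-,-] (faults so far: 1)
  step 2: ref 5 -> FAULT, frames=[2,5,-] (faults so far: 2)
  step 3: ref 3 -> FAULT, frames=[2,5,3] (faults so far: 3)
  step 4: ref 1 -> FAULT, evict 5, frames=[2,1,3] (faults so far: 4)
  step 5: ref 2 -> HIT, frames=[2,1,3] (faults so far: 4)
  step 6: ref 1 -> HIT, frames=[2,1,3] (faults so far: 4)
  step 7: ref 3 -> HIT, frames=[2,1,3] (faults so far: 4)
  step 8: ref 1 -> HIT, frames=[2,1,3] (faults so far: 4)
  step 9: ref 1 -> HIT, frames=[2,1,3] (faults so far: 4)
  step 10: ref 1 -> HIT, frames=[2,1,3] (faults so far: 4)
  step 11: ref 5 -> FAULT, evict 1, frames=[2,5,3] (faults so far: 5)
  step 12: ref 3 -> HIT, frames=[2,5,3] (faults so far: 5)
  step 13: ref 2 -> HIT, frames=[2,5,3] (faults so far: 5)
  step 14: ref 3 -> HIT, frames=[2,5,3] (faults so far: 5)
  Optimal total faults: 5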